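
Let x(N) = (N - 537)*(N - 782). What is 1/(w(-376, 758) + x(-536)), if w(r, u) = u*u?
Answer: 1/1988778 ≈ 5.0282e-7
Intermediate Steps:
x(N) = (-782 + N)*(-537 + N) (x(N) = (-537 + N)*(-782 + N) = (-782 + N)*(-537 + N))
w(r, u) = u²
1/(w(-376, 758) + x(-536)) = 1/(758² + (419934 + (-536)² - 1319*(-536))) = 1/(574564 + (419934 + 287296 + 706984)) = 1/(574564 + 1414214) = 1/1988778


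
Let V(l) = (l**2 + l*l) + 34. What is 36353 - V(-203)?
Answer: -46099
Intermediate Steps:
V(l) = 34 + 2*l**2 (V(l) = (l**2 + l**2) + 34 = 2*l**2 + 34 = 34 + 2*l**2)
36353 - V(-203) = 36353 - (34 + 2*(-203)**2) = 36353 - (34 + 2*41209) = 36353 - (34 + 82418) = 36353 - 1*82452 = 36353 - 82452 = -46099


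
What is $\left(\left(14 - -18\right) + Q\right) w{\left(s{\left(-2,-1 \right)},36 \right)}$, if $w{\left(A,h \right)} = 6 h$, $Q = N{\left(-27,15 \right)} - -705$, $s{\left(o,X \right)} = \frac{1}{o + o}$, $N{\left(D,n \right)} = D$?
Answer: $153360$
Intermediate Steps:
$s{\left(o,X \right)} = \frac{1}{2 o}$
$Q = 678$ ($Q = -27 - -705 = -27 + 705 = 678$)
$\left(\left(14 - -18\right) + Q\right) w{\left(s{\left(-2,-1 \right)},36 \right)} = \left(\left(14 - -18\right) + 678\right) 6 \cdot 36 = \left(\left(14 + 18\right) + 678\right) 216 = \left(32 + 678\right) 216 = 710 \cdot 216 = 153360$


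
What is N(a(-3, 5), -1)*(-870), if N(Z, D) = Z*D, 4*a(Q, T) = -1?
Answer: -435/2 ≈ -217.50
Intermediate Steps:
a(Q, T) = -1/4 (a(Q, T) = (1/4)*(-1) = -1/4)
N(Z, D) = D*Z
N(a(-3, 5), -1)*(-870) = -1*(-1/4)*(-870) = (1/4)*(-870) = -435/2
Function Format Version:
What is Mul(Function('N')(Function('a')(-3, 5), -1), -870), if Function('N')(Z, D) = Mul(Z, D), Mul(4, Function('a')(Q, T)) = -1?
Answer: Rational(-435, 2) ≈ -217.50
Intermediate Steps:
Function('a')(Q, T) = Rational(-1, 4) (Function('a')(Q, T) = Mul(Rational(1, 4), -1) = Rational(-1, 4))
Function('N')(Z, D) = Mul(D, Z)
Mul(Function('N')(Function('a')(-3, 5), -1), -870) = Mul(Mul(-1, Rational(-1, 4)), -870) = Mul(Rational(1, 4), -870) = Rational(-435, 2)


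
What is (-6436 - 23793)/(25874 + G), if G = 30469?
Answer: -30229/56343 ≈ -0.53652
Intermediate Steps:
(-6436 - 23793)/(25874 + G) = (-6436 - 23793)/(25874 + 30469) = -30229/56343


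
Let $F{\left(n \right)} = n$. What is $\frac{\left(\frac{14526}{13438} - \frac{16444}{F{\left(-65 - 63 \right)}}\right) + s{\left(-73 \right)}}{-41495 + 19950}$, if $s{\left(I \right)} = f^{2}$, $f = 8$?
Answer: $- \frac{41614737}{4632347360} \approx -0.0089835$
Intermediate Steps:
$s{\left(I \right)} = 64$ ($s{\left(I \right)} = 8^{2} = 64$)
$\frac{\left(\frac{14526}{13438} - \frac{16444}{F{\left(-65 - 63 \right)}}\right) + s{\left(-73 \right)}}{-41495 + 19950} = \frac{\left(\frac{14526}{13438} - \frac{16444}{-65 - 63}\right) + 64}{-41495 + 19950} = \frac{\left(14526 \cdot \frac{1}{13438} - \frac{16444}{-65 - 63}\right) + 64}{-21545} = \left(\left(\frac{7263}{6719} - \frac{16444}{-128}\right) + 64\right) \left(- \frac{1}{21545}\right) = \left(\left(\frac{7263}{6719} - - \frac{4111}{32}\right) + 64\right) \left(- \frac{1}{21545}\right) = \left(\left(\frac{7263}{6719} + \frac{4111}{32}\right) + 64\right) \left(- \frac{1}{21545}\right) = \left(\frac{27854225}{215008} + 64\right) \left(- \frac{1}{21545}\right) = \frac{41614737}{215008} \left(- \frac{1}{21545}\right) = - \frac{41614737}{4632347360}$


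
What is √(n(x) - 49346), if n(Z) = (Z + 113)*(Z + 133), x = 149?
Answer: √24538 ≈ 156.65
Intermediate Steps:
n(Z) = (113 + Z)*(133 + Z)
√(n(x) - 49346) = √((15029 + 149² + 246*149) - 49346) = √((15029 + 22201 + 36654) - 49346) = √(73884 - 49346) = √24538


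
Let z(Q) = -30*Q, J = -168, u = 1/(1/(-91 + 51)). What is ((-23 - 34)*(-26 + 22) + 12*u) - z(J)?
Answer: -5292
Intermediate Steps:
u = -40 (u = 1/(1/(-40)) = 1/(-1/40) = -40)
((-23 - 34)*(-26 + 22) + 12*u) - z(J) = ((-23 - 34)*(-26 + 22) + 12*(-40)) - (-30)*(-168) = (-57*(-4) - 480) - 1*5040 = (228 - 480) - 5040 = -252 - 5040 = -5292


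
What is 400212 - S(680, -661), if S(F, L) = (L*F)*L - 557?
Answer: -296705511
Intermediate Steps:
S(F, L) = -557 + F*L² (S(F, L) = (F*L)*L - 557 = F*L² - 557 = -557 + F*L²)
400212 - S(680, -661) = 400212 - (-557 + 680*(-661)²) = 400212 - (-557 + 680*436921) = 400212 - (-557 + 297106280) = 400212 - 1*297105723 = 400212 - 297105723 = -296705511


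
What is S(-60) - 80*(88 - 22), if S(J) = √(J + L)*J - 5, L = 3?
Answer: -5285 - 60*I*√57 ≈ -5285.0 - 452.99*I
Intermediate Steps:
S(J) = -5 + J*√(3 + J) (S(J) = √(J + 3)*J - 5 = √(3 + J)*J - 5 = J*√(3 + J) - 5 = -5 + J*√(3 + J))
S(-60) - 80*(88 - 22) = (-5 - 60*√(3 - 60)) - 80*(88 - 22) = (-5 - 60*I*√57) - 80*66 = (-5 - 60*I*√57) - 1*5280 = (-5 - 60*I*√57) - 5280 = -5285 - 60*I*√57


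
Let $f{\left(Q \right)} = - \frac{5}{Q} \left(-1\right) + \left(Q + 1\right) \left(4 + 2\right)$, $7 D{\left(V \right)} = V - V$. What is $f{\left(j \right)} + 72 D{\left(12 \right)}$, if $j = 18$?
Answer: $\frac{2057}{18} \approx 114.28$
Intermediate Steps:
$D{\left(V \right)} = 0$ ($D{\left(V \right)} = \frac{V - V}{7} = \frac{1}{7} \cdot 0 = 0$)
$f{\left(Q \right)} = 6 + \frac{5}{Q} + 6 Q$ ($f{\left(Q \right)} = \frac{5}{Q} + \left(1 + Q\right) 6 = \frac{5}{Q} + \left(6 + 6 Q\right) = 6 + \frac{5}{Q} + 6 Q$)
$f{\left(j \right)} + 72 D{\left(12 \right)} = \left(6 + \frac{5}{18} + 6 \cdot 18\right) + 72 \cdot 0 = \left(6 + 5 \cdot \frac{1}{18} + 108\right) + 0 = \left(6 + \frac{5}{18} + 108\right) + 0 = \frac{2057}{18} + 0 = \frac{2057}{18}$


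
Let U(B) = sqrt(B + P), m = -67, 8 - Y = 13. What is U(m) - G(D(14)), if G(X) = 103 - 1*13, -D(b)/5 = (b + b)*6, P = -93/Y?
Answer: -90 + 11*I*sqrt(10)/5 ≈ -90.0 + 6.957*I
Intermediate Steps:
Y = -5 (Y = 8 - 1*13 = 8 - 13 = -5)
P = 93/5 (P = -93/(-5) = -93*(-1/5) = 93/5 ≈ 18.600)
D(b) = -60*b (D(b) = -5*(b + b)*6 = -5*2*b*6 = -60*b)
U(B) = sqrt(93/5 + B) (U(B) = sqrt(B + 93/5) = sqrt(93/5 + B))
G(X) = 90 (G(X) = 103 - 13 = 90)
U(m) - G(D(14)) = sqrt(465 + 25*(-67))/5 - 1*90 = sqrt(465 - 1675)/5 - 90 = sqrt(-1210)/5 - 90 = (11*I*sqrt(10))/5 - 90 = 11*I*sqrt(10)/5 - 90 = -90 + 11*I*sqrt(10)/5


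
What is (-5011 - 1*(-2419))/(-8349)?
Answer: 864/2783 ≈ 0.31046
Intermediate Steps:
(-5011 - 1*(-2419))/(-8349) = (-5011 + 2419)*(-1/8349) = -2592*(-1/8349) = 864/2783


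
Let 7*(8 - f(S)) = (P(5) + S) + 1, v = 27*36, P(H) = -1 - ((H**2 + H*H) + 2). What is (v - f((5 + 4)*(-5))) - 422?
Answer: 3697/7 ≈ 528.14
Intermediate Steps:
P(H) = -3 - 2*H**2 (P(H) = -1 - ((H**2 + H**2) + 2) = -1 - (2*H**2 + 2) = -1 - (2 + 2*H**2) = -1 + (-2 - 2*H**2) = -3 - 2*H**2)
v = 972
f(S) = 108/7 - S/7 (f(S) = 8 - (((-3 - 2*5**2) + S) + 1)/7 = 8 - (((-3 - 2*25) + S) + 1)/7 = 8 - (((-3 - 50) + S) + 1)/7 = 8 - ((-53 + S) + 1)/7 = 8 - (-52 + S)/7 = 8 + (52/7 - S/7) = 108/7 - S/7)
(v - f((5 + 4)*(-5))) - 422 = (972 - (108/7 - (5 + 4)*(-5)/7)) - 422 = (972 - (108/7 - 9*(-5)/7)) - 422 = (972 - (108/7 - 1/7*(-45))) - 422 = (972 - (108/7 + 45/7)) - 422 = (972 - 1*153/7) - 422 = (972 - 153/7) - 422 = 6651/7 - 422 = 3697/7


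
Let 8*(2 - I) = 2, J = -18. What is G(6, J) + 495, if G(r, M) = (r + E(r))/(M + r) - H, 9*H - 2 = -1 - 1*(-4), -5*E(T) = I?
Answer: 355661/720 ≈ 493.97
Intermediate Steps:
I = 7/4 (I = 2 - ⅛*2 = 2 - ¼ = 7/4 ≈ 1.7500)
E(T) = -7/20 (E(T) = -⅕*7/4 = -7/20)
H = 5/9 (H = 2/9 + (-1 - 1*(-4))/9 = 2/9 + (-1 + 4)/9 = 2/9 + (⅑)*3 = 2/9 + ⅓ = 5/9 ≈ 0.55556)
G(r, M) = -5/9 + (-7/20 + r)/(M + r) (G(r, M) = (r - 7/20)/(M + r) - 1*5/9 = (-7/20 + r)/(M + r) - 5/9 = -5/9 + (-7/20 + r)/(M + r))
G(6, J) + 495 = (-63 - 100*(-18) + 80*6)/(180*(-18 + 6)) + 495 = (1/180)*(-63 + 1800 + 480)/(-12) + 495 = (1/180)*(-1/12)*2217 + 495 = -739/720 + 495 = 355661/720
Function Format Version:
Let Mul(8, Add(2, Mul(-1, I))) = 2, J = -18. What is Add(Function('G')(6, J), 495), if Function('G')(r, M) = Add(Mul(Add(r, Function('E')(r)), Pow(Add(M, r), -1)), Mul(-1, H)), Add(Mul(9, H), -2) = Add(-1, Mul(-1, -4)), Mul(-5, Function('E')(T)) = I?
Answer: Rational(355661, 720) ≈ 493.97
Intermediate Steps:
I = Rational(7, 4) (I = Add(2, Mul(Rational(-1, 8), 2)) = Add(2, Rational(-1, 4)) = Rational(7, 4) ≈ 1.7500)
Function('E')(T) = Rational(-7, 20) (Function('E')(T) = Mul(Rational(-1, 5), Rational(7, 4)) = Rational(-7, 20))
H = Rational(5, 9) (H = Add(Rational(2, 9), Mul(Rational(1, 9), Add(-1, Mul(-1, -4)))) = Add(Rational(2, 9), Mul(Rational(1, 9), Add(-1, 4))) = Add(Rational(2, 9), Mul(Rational(1, 9), 3)) = Add(Rational(2, 9), Rational(1, 3)) = Rational(5, 9) ≈ 0.55556)
Function('G')(r, M) = Add(Rational(-5, 9), Mul(Pow(Add(M, r), -1), Add(Rational(-7, 20), r))) (Function('G')(r, M) = Add(Mul(Add(r, Rational(-7, 20)), Pow(Add(M, r), -1)), Mul(-1, Rational(5, 9))) = Add(Mul(Add(Rational(-7, 20), r), Pow(Add(M, r), -1)), Rational(-5, 9)) = Add(Mul(Pow(Add(M, r), -1), Add(Rational(-7, 20), r)), Rational(-5, 9)) = Add(Rational(-5, 9), Mul(Pow(Add(M, r), -1), Add(Rational(-7, 20), r))))
Add(Function('G')(6, J), 495) = Add(Mul(Rational(1, 180), Pow(Add(-18, 6), -1), Add(-63, Mul(-100, -18), Mul(80, 6))), 495) = Add(Mul(Rational(1, 180), Pow(-12, -1), Add(-63, 1800, 480)), 495) = Add(Mul(Rational(1, 180), Rational(-1, 12), 2217), 495) = Add(Rational(-739, 720), 495) = Rational(355661, 720)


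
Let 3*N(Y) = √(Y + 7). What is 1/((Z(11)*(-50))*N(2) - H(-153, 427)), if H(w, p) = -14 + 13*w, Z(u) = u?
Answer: 1/1453 ≈ 0.00068823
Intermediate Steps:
N(Y) = √(7 + Y)/3 (N(Y) = √(Y + 7)/3 = √(7 + Y)/3)
1/((Z(11)*(-50))*N(2) - H(-153, 427)) = 1/((11*(-50))*(√(7 + 2)/3) - (-14 + 13*(-153))) = 1/(-550*√9/3 - (-14 - 1989)) = 1/(-550*3/3 - 1*(-2003)) = 1/(-550*1 + 2003) = 1/(-550 + 2003) = 1/1453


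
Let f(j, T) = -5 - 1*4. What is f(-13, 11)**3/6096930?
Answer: -243/2032310 ≈ -0.00011957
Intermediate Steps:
f(j, T) = -9 (f(j, T) = -5 - 4 = -9)
f(-13, 11)**3/6096930 = (-9)**3/6096930 = -729*1/6096930 = -243/2032310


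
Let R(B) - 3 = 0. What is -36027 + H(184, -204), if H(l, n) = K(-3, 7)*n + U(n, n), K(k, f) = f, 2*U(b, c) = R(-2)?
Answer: -74907/2 ≈ -37454.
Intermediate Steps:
R(B) = 3 (R(B) = 3 + 0 = 3)
U(b, c) = 3/2 (U(b, c) = (½)*3 = 3/2)
H(l, n) = 3/2 + 7*n (H(l, n) = 7*n + 3/2 = 3/2 + 7*n)
-36027 + H(184, -204) = -36027 + (3/2 + 7*(-204)) = -36027 + (3/2 - 1428) = -36027 - 2853/2 = -74907/2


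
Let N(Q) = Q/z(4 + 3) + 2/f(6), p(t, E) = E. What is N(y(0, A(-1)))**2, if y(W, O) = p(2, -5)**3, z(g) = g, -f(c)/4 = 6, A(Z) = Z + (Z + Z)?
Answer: 2271049/7056 ≈ 321.86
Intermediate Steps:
A(Z) = 3*Z (A(Z) = Z + 2*Z = 3*Z)
f(c) = -24 (f(c) = -4*6 = -24)
y(W, O) = -125 (y(W, O) = (-5)**3 = -125)
N(Q) = -1/12 + Q/7 (N(Q) = Q/(4 + 3) + 2/(-24) = Q/7 + 2*(-1/24) = Q*(1/7) - 1/12 = Q/7 - 1/12 = -1/12 + Q/7)
N(y(0, A(-1)))**2 = (-1/12 + (1/7)*(-125))**2 = (-1/12 - 125/7)**2 = (-1507/84)**2 = 2271049/7056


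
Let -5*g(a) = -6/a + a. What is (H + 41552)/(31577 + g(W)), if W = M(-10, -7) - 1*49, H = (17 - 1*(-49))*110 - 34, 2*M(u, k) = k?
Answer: 17072300/11055617 ≈ 1.5442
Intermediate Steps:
M(u, k) = k/2
H = 7226 (H = (17 + 49)*110 - 34 = 66*110 - 34 = 7260 - 34 = 7226)
W = -105/2 (W = (1/2)*(-7) - 1*49 = -7/2 - 49 = -105/2 ≈ -52.500)
g(a) = -a/5 + 6/(5*a) (g(a) = -(-6/a + a)/5 = -(a - 6/a)/5 = -a/5 + 6/(5*a))
(H + 41552)/(31577 + g(W)) = (7226 + 41552)/(31577 + (6 - (-105/2)**2)/(5*(-105/2))) = 48778/(31577 + (1/5)*(-2/105)*(6 - 1*11025/4)) = 48778/(31577 + (1/5)*(-2/105)*(6 - 11025/4)) = 48778/(31577 + (1/5)*(-2/105)*(-11001/4)) = 48778/(31577 + 3667/350) = 48778/(11055617/350) = 48778*(350/11055617) = 17072300/11055617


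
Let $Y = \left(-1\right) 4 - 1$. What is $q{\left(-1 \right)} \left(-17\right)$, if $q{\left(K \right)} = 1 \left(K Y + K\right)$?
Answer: $-68$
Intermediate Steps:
$Y = -5$ ($Y = -4 - 1 = -5$)
$q{\left(K \right)} = - 4 K$ ($q{\left(K \right)} = 1 \left(K \left(-5\right) + K\right) = 1 \left(- 5 K + K\right) = 1 \left(- 4 K\right) = - 4 K$)
$q{\left(-1 \right)} \left(-17\right) = \left(-4\right) \left(-1\right) \left(-17\right) = 4 \left(-17\right) = -68$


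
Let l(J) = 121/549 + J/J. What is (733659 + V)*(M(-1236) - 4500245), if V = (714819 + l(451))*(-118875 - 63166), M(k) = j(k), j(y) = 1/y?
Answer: 198682936741326216531275/339282 ≈ 5.8560e+17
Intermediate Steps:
M(k) = 1/k
l(J) = 670/549 (l(J) = 121*(1/549) + 1 = 121/549 + 1 = 670/549)
V = -71439496670341/549 (V = (714819 + 670/549)*(-118875 - 63166) = (392436301/549)*(-182041) = -71439496670341/549 ≈ -1.3013e+11)
(733659 + V)*(M(-1236) - 4500245) = (733659 - 71439496670341/549)*(1/(-1236) - 4500245) = -71439093891550*(-1/1236 - 4500245)/549 = -71439093891550/549*(-5562302821/1236) = 198682936741326216531275/339282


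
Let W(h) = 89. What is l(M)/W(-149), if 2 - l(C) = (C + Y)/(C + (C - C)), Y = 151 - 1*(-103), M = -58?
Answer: 156/2581 ≈ 0.060442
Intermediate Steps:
Y = 254 (Y = 151 + 103 = 254)
l(C) = 2 - (254 + C)/C (l(C) = 2 - (C + 254)/(C + (C - C)) = 2 - (254 + C)/(C + 0) = 2 - (254 + C)/C)
l(M)/W(-149) = ((-254 - 58)/(-58))/89 = -1/58*(-312)*(1/89) = (156/29)*(1/89) = 156/2581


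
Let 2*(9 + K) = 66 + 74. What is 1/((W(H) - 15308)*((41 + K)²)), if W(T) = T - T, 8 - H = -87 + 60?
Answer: -1/159264432 ≈ -6.2789e-9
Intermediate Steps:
H = 35 (H = 8 - (-87 + 60) = 8 - 1*(-27) = 8 + 27 = 35)
W(T) = 0
K = 61 (K = -9 + (66 + 74)/2 = -9 + (½)*140 = -9 + 70 = 61)
1/((W(H) - 15308)*((41 + K)²)) = 1/((0 - 15308)*((41 + 61)²)) = 1/((-15308)*(102²)) = -1/15308/10404 = -1/15308*1/10404 = -1/159264432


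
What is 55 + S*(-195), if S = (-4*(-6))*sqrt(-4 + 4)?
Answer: 55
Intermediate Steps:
S = 0 (S = 24*sqrt(0) = 24*0 = 0)
55 + S*(-195) = 55 + 0*(-195) = 55 + 0 = 55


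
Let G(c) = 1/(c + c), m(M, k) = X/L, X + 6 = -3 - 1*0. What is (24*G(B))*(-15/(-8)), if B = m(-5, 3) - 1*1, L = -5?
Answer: 225/8 ≈ 28.125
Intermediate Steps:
X = -9 (X = -6 + (-3 - 1*0) = -6 + (-3 + 0) = -6 - 3 = -9)
m(M, k) = 9/5 (m(M, k) = -9/(-5) = -9*(-⅕) = 9/5)
B = ⅘ (B = 9/5 - 1*1 = 9/5 - 1 = ⅘ ≈ 0.80000)
G(c) = 1/(2*c)
(24*G(B))*(-15/(-8)) = (24*(1/(2*(⅘))))*(-15/(-8)) = (24*((½)*(5/4)))*(-15*(-⅛)) = (24*(5/8))*(15/8) = 15*(15/8) = 225/8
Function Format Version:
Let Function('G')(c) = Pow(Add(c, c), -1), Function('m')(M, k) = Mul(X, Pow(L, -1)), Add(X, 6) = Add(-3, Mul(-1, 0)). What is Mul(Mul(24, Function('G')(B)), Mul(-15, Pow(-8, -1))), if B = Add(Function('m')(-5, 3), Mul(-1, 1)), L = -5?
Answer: Rational(225, 8) ≈ 28.125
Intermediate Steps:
X = -9 (X = Add(-6, Add(-3, Mul(-1, 0))) = Add(-6, Add(-3, 0)) = Add(-6, -3) = -9)
Function('m')(M, k) = Rational(9, 5) (Function('m')(M, k) = Mul(-9, Pow(-5, -1)) = Mul(-9, Rational(-1, 5)) = Rational(9, 5))
B = Rational(4, 5) (B = Add(Rational(9, 5), Mul(-1, 1)) = Add(Rational(9, 5), -1) = Rational(4, 5) ≈ 0.80000)
Function('G')(c) = Mul(Rational(1, 2), Pow(c, -1)) (Function('G')(c) = Pow(Mul(2, c), -1) = Mul(Rational(1, 2), Pow(c, -1)))
Mul(Mul(24, Function('G')(B)), Mul(-15, Pow(-8, -1))) = Mul(Mul(24, Mul(Rational(1, 2), Pow(Rational(4, 5), -1))), Mul(-15, Pow(-8, -1))) = Mul(Mul(24, Mul(Rational(1, 2), Rational(5, 4))), Mul(-15, Rational(-1, 8))) = Mul(Mul(24, Rational(5, 8)), Rational(15, 8)) = Mul(15, Rational(15, 8)) = Rational(225, 8)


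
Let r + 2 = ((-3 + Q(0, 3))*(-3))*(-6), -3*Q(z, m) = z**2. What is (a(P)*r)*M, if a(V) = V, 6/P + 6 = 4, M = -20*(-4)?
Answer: 13440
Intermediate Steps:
M = 80
P = -3 (P = 6/(-6 + 4) = 6/(-2) = 6*(-1/2) = -3)
Q(z, m) = -z**2/3
r = -56 (r = -2 + ((-3 - 1/3*0**2)*(-3))*(-6) = -2 + ((-3 - 1/3*0)*(-3))*(-6) = -2 + ((-3 + 0)*(-3))*(-6) = -2 - 3*(-3)*(-6) = -2 + 9*(-6) = -2 - 54 = -56)
(a(P)*r)*M = -3*(-56)*80 = 168*80 = 13440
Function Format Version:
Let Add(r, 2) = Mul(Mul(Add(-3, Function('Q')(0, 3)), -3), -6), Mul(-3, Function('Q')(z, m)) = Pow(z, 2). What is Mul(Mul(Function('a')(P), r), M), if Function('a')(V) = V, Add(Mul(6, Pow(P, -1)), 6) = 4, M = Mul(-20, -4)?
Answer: 13440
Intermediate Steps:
M = 80
P = -3 (P = Mul(6, Pow(Add(-6, 4), -1)) = Mul(6, Pow(-2, -1)) = Mul(6, Rational(-1, 2)) = -3)
Function('Q')(z, m) = Mul(Rational(-1, 3), Pow(z, 2))
r = -56 (r = Add(-2, Mul(Mul(Add(-3, Mul(Rational(-1, 3), Pow(0, 2))), -3), -6)) = Add(-2, Mul(Mul(Add(-3, Mul(Rational(-1, 3), 0)), -3), -6)) = Add(-2, Mul(Mul(Add(-3, 0), -3), -6)) = Add(-2, Mul(Mul(-3, -3), -6)) = Add(-2, Mul(9, -6)) = Add(-2, -54) = -56)
Mul(Mul(Function('a')(P), r), M) = Mul(Mul(-3, -56), 80) = Mul(168, 80) = 13440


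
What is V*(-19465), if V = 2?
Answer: -38930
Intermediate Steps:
V*(-19465) = 2*(-19465) = -38930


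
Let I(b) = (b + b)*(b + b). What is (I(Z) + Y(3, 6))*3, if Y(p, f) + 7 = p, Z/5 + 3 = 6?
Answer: 2688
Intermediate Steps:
Z = 15 (Z = -15 + 5*6 = -15 + 30 = 15)
Y(p, f) = -7 + p
I(b) = 4*b**2 (I(b) = (2*b)*(2*b) = 4*b**2)
(I(Z) + Y(3, 6))*3 = (4*15**2 + (-7 + 3))*3 = (4*225 - 4)*3 = (900 - 4)*3 = 896*3 = 2688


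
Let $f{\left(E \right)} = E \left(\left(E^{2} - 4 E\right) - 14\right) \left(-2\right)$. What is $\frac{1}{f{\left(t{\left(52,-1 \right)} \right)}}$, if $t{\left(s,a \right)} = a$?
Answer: $- \frac{1}{18} \approx -0.055556$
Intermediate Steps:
$f{\left(E \right)} = - 2 E \left(-14 + E^{2} - 4 E\right)$ ($f{\left(E \right)} = E \left(-14 + E^{2} - 4 E\right) \left(-2\right) = - 2 E \left(-14 + E^{2} - 4 E\right)$)
$\frac{1}{f{\left(t{\left(52,-1 \right)} \right)}} = \frac{1}{2 \left(-1\right) \left(14 - \left(-1\right)^{2} + 4 \left(-1\right)\right)} = \frac{1}{2 \left(-1\right) \left(14 - 1 - 4\right)} = \frac{1}{2 \left(-1\right) 9} = \frac{1}{-18} = - \frac{1}{18}$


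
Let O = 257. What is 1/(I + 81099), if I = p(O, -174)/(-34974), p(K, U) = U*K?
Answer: 201/16301156 ≈ 1.2330e-5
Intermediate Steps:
p(K, U) = K*U
I = 257/201 (I = (257*(-174))/(-34974) = -44718*(-1/34974) = 257/201 ≈ 1.2786)
1/(I + 81099) = 1/(257/201 + 81099) = 1/(16301156/201) = 201/16301156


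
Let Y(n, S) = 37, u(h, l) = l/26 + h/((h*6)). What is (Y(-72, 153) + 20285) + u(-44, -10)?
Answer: 1585099/78 ≈ 20322.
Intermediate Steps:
u(h, l) = 1/6 + l/26 (u(h, l) = l*(1/26) + h/((6*h)) = l/26 + h*(1/(6*h)) = l/26 + 1/6 = 1/6 + l/26)
(Y(-72, 153) + 20285) + u(-44, -10) = (37 + 20285) + (1/6 + (1/26)*(-10)) = 20322 + (1/6 - 5/13) = 20322 - 17/78 = 1585099/78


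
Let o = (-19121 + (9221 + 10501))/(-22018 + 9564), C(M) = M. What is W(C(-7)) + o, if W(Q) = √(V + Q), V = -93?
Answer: -601/12454 + 10*I ≈ -0.048258 + 10.0*I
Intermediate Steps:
o = -601/12454 (o = (-19121 + 19722)/(-12454) = 601*(-1/12454) = -601/12454 ≈ -0.048258)
W(Q) = √(-93 + Q)
W(C(-7)) + o = √(-93 - 7) - 601/12454 = √(-100) - 601/12454 = 10*I - 601/12454 = -601/12454 + 10*I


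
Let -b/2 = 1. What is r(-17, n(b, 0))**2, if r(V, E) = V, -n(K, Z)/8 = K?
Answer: 289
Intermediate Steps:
b = -2 (b = -2*1 = -2)
n(K, Z) = -8*K
r(-17, n(b, 0))**2 = (-17)**2 = 289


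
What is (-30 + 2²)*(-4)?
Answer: 104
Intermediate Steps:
(-30 + 2²)*(-4) = (-30 + 4)*(-4) = -26*(-4) = 104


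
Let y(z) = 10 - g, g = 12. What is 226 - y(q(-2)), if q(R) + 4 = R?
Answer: 228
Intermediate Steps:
q(R) = -4 + R
y(z) = -2 (y(z) = 10 - 1*12 = 10 - 12 = -2)
226 - y(q(-2)) = 226 - 1*(-2) = 226 + 2 = 228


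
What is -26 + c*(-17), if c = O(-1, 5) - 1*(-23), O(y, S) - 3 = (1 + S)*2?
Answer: -672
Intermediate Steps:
O(y, S) = 5 + 2*S (O(y, S) = 3 + (1 + S)*2 = 3 + (2 + 2*S) = 5 + 2*S)
c = 38 (c = (5 + 2*5) - 1*(-23) = (5 + 10) + 23 = 15 + 23 = 38)
-26 + c*(-17) = -26 + 38*(-17) = -26 - 646 = -672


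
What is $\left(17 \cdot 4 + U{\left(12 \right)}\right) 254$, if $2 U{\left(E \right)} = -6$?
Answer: $16510$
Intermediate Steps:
$U{\left(E \right)} = -3$ ($U{\left(E \right)} = \frac{1}{2} \left(-6\right) = -3$)
$\left(17 \cdot 4 + U{\left(12 \right)}\right) 254 = \left(17 \cdot 4 - 3\right) 254 = \left(68 - 3\right) 254 = 65 \cdot 254 = 16510$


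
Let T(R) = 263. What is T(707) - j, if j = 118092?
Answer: -117829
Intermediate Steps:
T(707) - j = 263 - 1*118092 = 263 - 118092 = -117829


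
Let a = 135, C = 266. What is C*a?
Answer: 35910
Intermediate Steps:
C*a = 266*135 = 35910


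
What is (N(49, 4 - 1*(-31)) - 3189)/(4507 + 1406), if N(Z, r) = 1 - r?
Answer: -3223/5913 ≈ -0.54507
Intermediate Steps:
(N(49, 4 - 1*(-31)) - 3189)/(4507 + 1406) = ((1 - (4 - 1*(-31))) - 3189)/(4507 + 1406) = ((1 - (4 + 31)) - 3189)/5913 = ((1 - 1*35) - 3189)*(1/5913) = ((1 - 35) - 3189)*(1/5913) = (-34 - 3189)*(1/5913) = -3223*1/5913 = -3223/5913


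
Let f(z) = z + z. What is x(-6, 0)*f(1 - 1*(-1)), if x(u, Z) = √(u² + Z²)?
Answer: 24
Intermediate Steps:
f(z) = 2*z
x(u, Z) = √(Z² + u²)
x(-6, 0)*f(1 - 1*(-1)) = √(0² + (-6)²)*(2*(1 - 1*(-1))) = √(0 + 36)*(2*(1 + 1)) = √36*(2*2) = 6*4 = 24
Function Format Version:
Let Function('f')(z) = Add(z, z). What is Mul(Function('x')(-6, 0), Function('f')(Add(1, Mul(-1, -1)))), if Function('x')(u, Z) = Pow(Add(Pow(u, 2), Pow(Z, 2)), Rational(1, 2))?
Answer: 24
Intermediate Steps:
Function('f')(z) = Mul(2, z)
Function('x')(u, Z) = Pow(Add(Pow(Z, 2), Pow(u, 2)), Rational(1, 2))
Mul(Function('x')(-6, 0), Function('f')(Add(1, Mul(-1, -1)))) = Mul(Pow(Add(Pow(0, 2), Pow(-6, 2)), Rational(1, 2)), Mul(2, Add(1, Mul(-1, -1)))) = Mul(Pow(Add(0, 36), Rational(1, 2)), Mul(2, Add(1, 1))) = Mul(Pow(36, Rational(1, 2)), Mul(2, 2)) = Mul(6, 4) = 24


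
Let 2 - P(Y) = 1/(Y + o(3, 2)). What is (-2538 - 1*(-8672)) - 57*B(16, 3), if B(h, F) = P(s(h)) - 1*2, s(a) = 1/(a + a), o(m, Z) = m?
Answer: 596822/97 ≈ 6152.8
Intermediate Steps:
s(a) = 1/(2*a)
P(Y) = 2 - 1/(3 + Y) (P(Y) = 2 - 1/(Y + 3) = 2 - 1/(3 + Y))
B(h, F) = -2 + (5 + 1/h)/(3 + 1/(2*h)) (B(h, F) = (5 + 2*(1/(2*h)))/(3 + 1/(2*h)) - 1*2 = (5 + 1/h)/(3 + 1/(2*h)) - 2 = -2 + (5 + 1/h)/(3 + 1/(2*h)))
(-2538 - 1*(-8672)) - 57*B(16, 3) = (-2538 - 1*(-8672)) - 57*(-2*16/(1 + 6*16)) = (-2538 + 8672) - 57*(-2*16/(1 + 96)) = 6134 - 57*(-2*16/97) = 6134 - 57*(-2*16*1/97) = 6134 - 57*(-32)/97 = 6134 - 1*(-1824/97) = 6134 + 1824/97 = 596822/97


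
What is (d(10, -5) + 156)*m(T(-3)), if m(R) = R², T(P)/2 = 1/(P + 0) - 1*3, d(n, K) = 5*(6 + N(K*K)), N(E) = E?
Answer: 124400/9 ≈ 13822.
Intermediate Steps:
d(n, K) = 30 + 5*K² (d(n, K) = 5*(6 + K*K) = 5*(6 + K²) = 30 + 5*K²)
T(P) = -6 + 2/P (T(P) = 2*(1/(P + 0) - 1*3) = 2*(1/P - 3) = 2*(-3 + 1/P) = -6 + 2/P)
(d(10, -5) + 156)*m(T(-3)) = ((30 + 5*(-5)²) + 156)*(-6 + 2/(-3))² = ((30 + 5*25) + 156)*(-6 + 2*(-⅓))² = ((30 + 125) + 156)*(-6 - ⅔)² = (155 + 156)*(-20/3)² = 311*(400/9) = 124400/9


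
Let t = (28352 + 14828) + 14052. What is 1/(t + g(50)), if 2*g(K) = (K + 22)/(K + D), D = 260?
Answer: 155/8870978 ≈ 1.7473e-5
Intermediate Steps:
t = 57232 (t = 43180 + 14052 = 57232)
g(K) = (22 + K)/(2*(260 + K)) (g(K) = ((K + 22)/(K + 260))/2 = ((22 + K)/(260 + K))/2 = (22 + K)/(2*(260 + K)))
1/(t + g(50)) = 1/(57232 + (22 + 50)/(2*(260 + 50))) = 1/(57232 + (½)*72/310) = 1/(57232 + (½)*(1/310)*72) = 1/(57232 + 18/155) = 1/(8870978/155) = 155/8870978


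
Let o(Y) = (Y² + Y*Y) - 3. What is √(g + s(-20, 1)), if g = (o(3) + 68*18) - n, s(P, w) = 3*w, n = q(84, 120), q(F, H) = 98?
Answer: 2*√286 ≈ 33.823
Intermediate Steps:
o(Y) = -3 + 2*Y² (o(Y) = (Y² + Y²) - 3 = 2*Y² - 3 = -3 + 2*Y²)
n = 98
g = 1141 (g = ((-3 + 2*3²) + 68*18) - 1*98 = ((-3 + 2*9) + 1224) - 98 = ((-3 + 18) + 1224) - 98 = (15 + 1224) - 98 = 1239 - 98 = 1141)
√(g + s(-20, 1)) = √(1141 + 3*1) = √(1141 + 3) = √1144 = 2*√286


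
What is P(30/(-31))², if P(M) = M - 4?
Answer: 23716/961 ≈ 24.678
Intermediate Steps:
P(M) = -4 + M
P(30/(-31))² = (-4 + 30/(-31))² = (-4 + 30*(-1/31))² = (-4 - 30/31)² = (-154/31)² = 23716/961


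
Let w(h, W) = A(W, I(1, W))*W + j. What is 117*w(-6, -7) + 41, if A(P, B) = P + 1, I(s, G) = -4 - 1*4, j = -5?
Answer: 4370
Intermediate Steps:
I(s, G) = -8 (I(s, G) = -4 - 4 = -8)
A(P, B) = 1 + P
w(h, W) = -5 + W*(1 + W) (w(h, W) = (1 + W)*W - 5 = W*(1 + W) - 5 = -5 + W*(1 + W))
117*w(-6, -7) + 41 = 117*(-5 - 7*(1 - 7)) + 41 = 117*(-5 - 7*(-6)) + 41 = 117*(-5 + 42) + 41 = 117*37 + 41 = 4329 + 41 = 4370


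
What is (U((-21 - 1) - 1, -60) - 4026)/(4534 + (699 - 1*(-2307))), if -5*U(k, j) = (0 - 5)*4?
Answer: -2011/3770 ≈ -0.53342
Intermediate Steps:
U(k, j) = 4 (U(k, j) = -(0 - 5)*4/5 = -(-1)*4 = -⅕*(-20) = 4)
(U((-21 - 1) - 1, -60) - 4026)/(4534 + (699 - 1*(-2307))) = (4 - 4026)/(4534 + (699 - 1*(-2307))) = -4022/(4534 + (699 + 2307)) = -4022/(4534 + 3006) = -4022/7540 = -4022*1/7540 = -2011/3770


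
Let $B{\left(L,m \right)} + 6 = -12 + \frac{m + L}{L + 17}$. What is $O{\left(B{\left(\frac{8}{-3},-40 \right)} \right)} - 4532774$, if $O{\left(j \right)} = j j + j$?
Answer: $- \frac{8380324308}{1849} \approx -4.5324 \cdot 10^{6}$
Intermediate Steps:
$B{\left(L,m \right)} = -18 + \frac{L + m}{17 + L}$ ($B{\left(L,m \right)} = -6 - \left(12 - \frac{m + L}{L + 17}\right) = -6 - \left(12 - \frac{L + m}{17 + L}\right) = -18 + \frac{L + m}{17 + L}$)
$O{\left(j \right)} = j + j^{2}$ ($O{\left(j \right)} = j^{2} + j = j + j^{2}$)
$O{\left(B{\left(\frac{8}{-3},-40 \right)} \right)} - 4532774 = \frac{-306 - 40 - 17 \frac{8}{-3}}{17 + \frac{8}{-3}} \left(1 + \frac{-306 - 40 - 17 \frac{8}{-3}}{17 + \frac{8}{-3}}\right) - 4532774 = \frac{-306 - 40 - 17 \cdot 8 \left(- \frac{1}{3}\right)}{17 + 8 \left(- \frac{1}{3}\right)} \left(1 + \frac{-306 - 40 - 17 \cdot 8 \left(- \frac{1}{3}\right)}{17 + 8 \left(- \frac{1}{3}\right)}\right) - 4532774 = \frac{-306 - 40 - - \frac{136}{3}}{17 - \frac{8}{3}} \left(1 + \frac{-306 - 40 - - \frac{136}{3}}{17 - \frac{8}{3}}\right) - 4532774 = \frac{-306 - 40 + \frac{136}{3}}{\frac{43}{3}} \left(1 + \frac{-306 - 40 + \frac{136}{3}}{\frac{43}{3}}\right) - 4532774 = \frac{3}{43} \left(- \frac{902}{3}\right) \left(1 + \frac{3}{43} \left(- \frac{902}{3}\right)\right) - 4532774 = - \frac{902 \left(1 - \frac{902}{43}\right)}{43} - 4532774 = \left(- \frac{902}{43}\right) \left(- \frac{859}{43}\right) - 4532774 = \frac{774818}{1849} - 4532774 = - \frac{8380324308}{1849}$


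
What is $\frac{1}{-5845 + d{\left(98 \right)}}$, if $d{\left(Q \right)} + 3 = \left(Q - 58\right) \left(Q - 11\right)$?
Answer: $- \frac{1}{2368} \approx -0.0004223$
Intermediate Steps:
$d{\left(Q \right)} = -3 + \left(-58 + Q\right) \left(-11 + Q\right)$ ($d{\left(Q \right)} = -3 + \left(Q - 58\right) \left(Q - 11\right) = -3 + \left(-58 + Q\right) \left(-11 + Q\right)$)
$\frac{1}{-5845 + d{\left(98 \right)}} = \frac{1}{-5845 + \left(635 + 98^{2} - 6762\right)} = \frac{1}{-5845 + \left(635 + 9604 - 6762\right)} = \frac{1}{-5845 + 3477} = \frac{1}{-2368} = - \frac{1}{2368}$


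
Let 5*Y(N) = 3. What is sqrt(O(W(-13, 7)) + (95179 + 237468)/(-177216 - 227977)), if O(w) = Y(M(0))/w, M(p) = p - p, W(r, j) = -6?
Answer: I*sqrt(15120437259590)/4051930 ≈ 0.95967*I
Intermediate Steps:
M(p) = 0
Y(N) = 3/5 (Y(N) = (1/5)*3 = 3/5)
O(w) = 3/(5*w)
sqrt(O(W(-13, 7)) + (95179 + 237468)/(-177216 - 227977)) = sqrt((3/5)/(-6) + (95179 + 237468)/(-177216 - 227977)) = sqrt((3/5)*(-1/6) + 332647/(-405193)) = sqrt(-1/10 + 332647*(-1/405193)) = sqrt(-1/10 - 332647/405193) = sqrt(-3731663/4051930) = I*sqrt(15120437259590)/4051930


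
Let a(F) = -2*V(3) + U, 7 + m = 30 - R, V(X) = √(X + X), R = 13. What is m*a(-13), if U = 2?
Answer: 20 - 20*√6 ≈ -28.990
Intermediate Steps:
V(X) = √2*√X (V(X) = √(2*X) = √2*√X)
m = 10 (m = -7 + (30 - 1*13) = -7 + (30 - 13) = -7 + 17 = 10)
a(F) = 2 - 2*√6 (a(F) = -2*√2*√3 + 2 = -2*√6 + 2 = 2 - 2*√6)
m*a(-13) = 10*(2 - 2*√6) = 20 - 20*√6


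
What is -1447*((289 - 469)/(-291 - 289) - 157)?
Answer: 6575168/29 ≈ 2.2673e+5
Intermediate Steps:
-1447*((289 - 469)/(-291 - 289) - 157) = -1447*(-180/(-580) - 157) = -1447*(-180*(-1/580) - 157) = -1447*(9/29 - 157) = -1447*(-4544/29) = 6575168/29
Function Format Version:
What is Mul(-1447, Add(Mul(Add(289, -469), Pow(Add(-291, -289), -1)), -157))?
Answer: Rational(6575168, 29) ≈ 2.2673e+5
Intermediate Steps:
Mul(-1447, Add(Mul(Add(289, -469), Pow(Add(-291, -289), -1)), -157)) = Mul(-1447, Add(Mul(-180, Pow(-580, -1)), -157)) = Mul(-1447, Add(Mul(-180, Rational(-1, 580)), -157)) = Mul(-1447, Add(Rational(9, 29), -157)) = Mul(-1447, Rational(-4544, 29)) = Rational(6575168, 29)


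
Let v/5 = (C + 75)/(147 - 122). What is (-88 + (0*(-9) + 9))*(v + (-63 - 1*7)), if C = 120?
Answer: 2449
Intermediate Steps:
v = 39 (v = 5*((120 + 75)/(147 - 122)) = 5*(195/25) = 5*(195*(1/25)) = 5*(39/5) = 39)
(-88 + (0*(-9) + 9))*(v + (-63 - 1*7)) = (-88 + (0*(-9) + 9))*(39 + (-63 - 1*7)) = (-88 + (0 + 9))*(39 + (-63 - 7)) = (-88 + 9)*(39 - 70) = -79*(-31) = 2449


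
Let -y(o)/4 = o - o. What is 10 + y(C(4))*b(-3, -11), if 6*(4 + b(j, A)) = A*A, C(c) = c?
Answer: 10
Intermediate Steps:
y(o) = 0 (y(o) = -4*(o - o) = -4*0 = 0)
b(j, A) = -4 + A²/6 (b(j, A) = -4 + (A*A)/6 = -4 + A²/6)
10 + y(C(4))*b(-3, -11) = 10 + 0*(-4 + (⅙)*(-11)²) = 10 + 0*(-4 + (⅙)*121) = 10 + 0*(-4 + 121/6) = 10 + 0*(97/6) = 10 + 0 = 10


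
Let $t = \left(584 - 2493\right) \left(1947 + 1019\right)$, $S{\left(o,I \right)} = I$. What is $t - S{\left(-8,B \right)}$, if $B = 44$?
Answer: $-5662138$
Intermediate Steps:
$t = -5662094$ ($t = \left(-1909\right) 2966 = -5662094$)
$t - S{\left(-8,B \right)} = -5662094 - 44 = -5662138$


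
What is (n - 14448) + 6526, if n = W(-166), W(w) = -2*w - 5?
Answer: -7595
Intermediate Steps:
W(w) = -5 - 2*w
n = 327 (n = -5 - 2*(-166) = -5 + 332 = 327)
(n - 14448) + 6526 = (327 - 14448) + 6526 = -14121 + 6526 = -7595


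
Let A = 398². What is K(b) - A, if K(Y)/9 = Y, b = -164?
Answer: -159880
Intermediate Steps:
K(Y) = 9*Y
A = 158404
K(b) - A = 9*(-164) - 1*158404 = -1476 - 158404 = -159880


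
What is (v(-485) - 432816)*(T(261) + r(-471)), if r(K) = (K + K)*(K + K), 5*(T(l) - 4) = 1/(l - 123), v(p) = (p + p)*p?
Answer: 11521346541457/345 ≈ 3.3395e+10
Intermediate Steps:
v(p) = 2*p**2 (v(p) = (2*p)*p = 2*p**2)
T(l) = 4 + 1/(5*(-123 + l)) (T(l) = 4 + 1/(5*(l - 123)) = 4 + 1/(5*(-123 + l)))
r(K) = 4*K**2 (r(K) = (2*K)*(2*K) = 4*K**2)
(v(-485) - 432816)*(T(261) + r(-471)) = (2*(-485)**2 - 432816)*((-2459 + 20*261)/(5*(-123 + 261)) + 4*(-471)**2) = (2*235225 - 432816)*((1/5)*(-2459 + 5220)/138 + 4*221841) = (470450 - 432816)*((1/5)*(1/138)*2761 + 887364) = 37634*(2761/690 + 887364) = 37634*(612283921/690) = 11521346541457/345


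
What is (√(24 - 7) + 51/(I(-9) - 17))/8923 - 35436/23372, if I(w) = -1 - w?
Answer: -237245902/156411267 + √17/8923 ≈ -1.5163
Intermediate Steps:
(√(24 - 7) + 51/(I(-9) - 17))/8923 - 35436/23372 = (√(24 - 7) + 51/((-1 - 1*(-9)) - 17))/8923 - 35436/23372 = (√17 + 51/((-1 + 9) - 17))*(1/8923) - 35436*1/23372 = (√17 + 51/(8 - 17))*(1/8923) - 8859/5843 = (√17 + 51/(-9))*(1/8923) - 8859/5843 = (√17 - ⅑*51)*(1/8923) - 8859/5843 = (√17 - 17/3)*(1/8923) - 8859/5843 = (-17/3 + √17)*(1/8923) - 8859/5843 = (-17/26769 + √17/8923) - 8859/5843 = -237245902/156411267 + √17/8923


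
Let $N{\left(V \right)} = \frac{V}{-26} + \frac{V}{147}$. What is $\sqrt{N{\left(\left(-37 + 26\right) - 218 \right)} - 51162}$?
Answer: $\frac{i \sqrt{15250049490}}{546} \approx 226.17 i$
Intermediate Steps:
$N{\left(V \right)} = - \frac{121 V}{3822}$ ($N{\left(V \right)} = V \left(- \frac{1}{26}\right) + V \frac{1}{147} = - \frac{V}{26} + \frac{V}{147} = - \frac{121 V}{3822}$)
$\sqrt{N{\left(\left(-37 + 26\right) - 218 \right)} - 51162} = \sqrt{- \frac{121 \left(\left(-37 + 26\right) - 218\right)}{3822} - 51162} = \sqrt{- \frac{121 \left(-11 - 218\right)}{3822} - 51162} = \sqrt{\left(- \frac{121}{3822}\right) \left(-229\right) - 51162} = \sqrt{\frac{27709}{3822} - 51162} = \sqrt{- \frac{195513455}{3822}} = \frac{i \sqrt{15250049490}}{546}$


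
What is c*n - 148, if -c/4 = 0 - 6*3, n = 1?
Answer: -76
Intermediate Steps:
c = 72 (c = -4*(0 - 6*3) = -4*(0 - 18) = -4*(-18) = 72)
c*n - 148 = 72*1 - 148 = 72 - 148 = -76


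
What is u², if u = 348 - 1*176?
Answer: 29584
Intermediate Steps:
u = 172 (u = 348 - 176 = 172)
u² = 172² = 29584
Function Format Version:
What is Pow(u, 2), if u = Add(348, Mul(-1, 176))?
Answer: 29584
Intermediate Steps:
u = 172 (u = Add(348, -176) = 172)
Pow(u, 2) = Pow(172, 2) = 29584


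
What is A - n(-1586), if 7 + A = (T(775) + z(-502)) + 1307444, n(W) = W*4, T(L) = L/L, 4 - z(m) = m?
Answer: 1314288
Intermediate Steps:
z(m) = 4 - m
T(L) = 1
n(W) = 4*W
A = 1307944 (A = -7 + ((1 + (4 - 1*(-502))) + 1307444) = -7 + ((1 + (4 + 502)) + 1307444) = -7 + ((1 + 506) + 1307444) = -7 + (507 + 1307444) = -7 + 1307951 = 1307944)
A - n(-1586) = 1307944 - 4*(-1586) = 1307944 - 1*(-6344) = 1307944 + 6344 = 1314288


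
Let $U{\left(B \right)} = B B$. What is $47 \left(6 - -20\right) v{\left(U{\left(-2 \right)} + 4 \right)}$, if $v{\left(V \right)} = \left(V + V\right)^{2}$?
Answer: $312832$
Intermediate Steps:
$U{\left(B \right)} = B^{2}$
$v{\left(V \right)} = 4 V^{2}$ ($v{\left(V \right)} = \left(2 V\right)^{2} = 4 V^{2}$)
$47 \left(6 - -20\right) v{\left(U{\left(-2 \right)} + 4 \right)} = 47 \left(6 - -20\right) 4 \left(\left(-2\right)^{2} + 4\right)^{2} = 47 \left(6 + 20\right) 4 \left(4 + 4\right)^{2} = 47 \cdot 26 \cdot 4 \cdot 8^{2} = 1222 \cdot 4 \cdot 64 = 1222 \cdot 256 = 312832$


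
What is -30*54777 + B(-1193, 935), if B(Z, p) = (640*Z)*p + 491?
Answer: -715534019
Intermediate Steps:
B(Z, p) = 491 + 640*Z*p (B(Z, p) = 640*Z*p + 491 = 491 + 640*Z*p)
-30*54777 + B(-1193, 935) = -30*54777 + (491 + 640*(-1193)*935) = -1643310 + (491 - 713891200) = -1643310 - 713890709 = -715534019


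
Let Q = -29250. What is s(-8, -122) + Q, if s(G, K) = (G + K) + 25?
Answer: -29355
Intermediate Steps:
s(G, K) = 25 + G + K
s(-8, -122) + Q = (25 - 8 - 122) - 29250 = -105 - 29250 = -29355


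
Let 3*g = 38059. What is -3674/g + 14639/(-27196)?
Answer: -856900013/1035052564 ≈ -0.82788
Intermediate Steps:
g = 38059/3 (g = (⅓)*38059 = 38059/3 ≈ 12686.)
-3674/g + 14639/(-27196) = -3674/38059/3 + 14639/(-27196) = -3674*3/38059 + 14639*(-1/27196) = -11022/38059 - 14639/27196 = -856900013/1035052564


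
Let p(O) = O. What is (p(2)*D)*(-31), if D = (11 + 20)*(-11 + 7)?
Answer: 7688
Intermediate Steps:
D = -124 (D = 31*(-4) = -124)
(p(2)*D)*(-31) = (2*(-124))*(-31) = -248*(-31) = 7688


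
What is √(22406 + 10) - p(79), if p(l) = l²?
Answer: -6241 + 4*√1401 ≈ -6091.3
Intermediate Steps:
√(22406 + 10) - p(79) = √(22406 + 10) - 1*79² = √22416 - 1*6241 = 4*√1401 - 6241 = -6241 + 4*√1401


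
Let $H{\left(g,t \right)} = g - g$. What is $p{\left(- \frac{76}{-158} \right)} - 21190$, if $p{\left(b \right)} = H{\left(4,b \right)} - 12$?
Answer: $-21202$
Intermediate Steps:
$H{\left(g,t \right)} = 0$
$p{\left(b \right)} = -12$ ($p{\left(b \right)} = 0 - 12 = -12$)
$p{\left(- \frac{76}{-158} \right)} - 21190 = -12 - 21190 = -21202$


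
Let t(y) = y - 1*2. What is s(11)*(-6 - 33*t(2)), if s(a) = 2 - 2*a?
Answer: 120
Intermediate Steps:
t(y) = -2 + y (t(y) = y - 2 = -2 + y)
s(a) = 2 - 2*a
s(11)*(-6 - 33*t(2)) = (2 - 2*11)*(-6 - 33*(-2 + 2)) = (2 - 22)*(-6 - 33*0) = -20*(-6 + 0) = -20*(-6) = 120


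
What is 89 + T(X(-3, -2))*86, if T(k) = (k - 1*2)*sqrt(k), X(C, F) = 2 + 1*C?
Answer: 89 - 258*I ≈ 89.0 - 258.0*I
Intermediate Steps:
X(C, F) = 2 + C
T(k) = sqrt(k)*(-2 + k) (T(k) = (k - 2)*sqrt(k) = (-2 + k)*sqrt(k) = sqrt(k)*(-2 + k))
89 + T(X(-3, -2))*86 = 89 + (sqrt(2 - 3)*(-2 + (2 - 3)))*86 = 89 + (sqrt(-1)*(-2 - 1))*86 = 89 + (I*(-3))*86 = 89 - 3*I*86 = 89 - 258*I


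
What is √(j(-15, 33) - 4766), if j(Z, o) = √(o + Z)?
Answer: √(-4766 + 3*√2) ≈ 69.005*I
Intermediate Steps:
j(Z, o) = √(Z + o)
√(j(-15, 33) - 4766) = √(√(-15 + 33) - 4766) = √(√18 - 4766) = √(3*√2 - 4766) = √(-4766 + 3*√2)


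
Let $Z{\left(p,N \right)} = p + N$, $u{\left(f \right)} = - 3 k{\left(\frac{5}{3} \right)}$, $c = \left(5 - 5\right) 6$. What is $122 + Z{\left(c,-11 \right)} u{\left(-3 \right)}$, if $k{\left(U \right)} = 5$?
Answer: $287$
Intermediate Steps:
$c = 0$ ($c = 0 \cdot 6 = 0$)
$u{\left(f \right)} = -15$ ($u{\left(f \right)} = \left(-3\right) 5 = -15$)
$Z{\left(p,N \right)} = N + p$
$122 + Z{\left(c,-11 \right)} u{\left(-3 \right)} = 122 + \left(-11 + 0\right) \left(-15\right) = 122 - -165 = 122 + 165 = 287$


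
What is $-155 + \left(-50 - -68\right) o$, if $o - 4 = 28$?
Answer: $421$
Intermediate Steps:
$o = 32$ ($o = 4 + 28 = 32$)
$-155 + \left(-50 - -68\right) o = -155 + \left(-50 - -68\right) 32 = -155 + \left(-50 + 68\right) 32 = -155 + 18 \cdot 32 = -155 + 576 = 421$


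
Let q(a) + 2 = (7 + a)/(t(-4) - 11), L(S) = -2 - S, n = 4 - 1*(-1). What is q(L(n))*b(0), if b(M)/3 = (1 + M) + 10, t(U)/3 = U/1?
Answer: -66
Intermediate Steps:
t(U) = 3*U (t(U) = 3*(U/1) = 3*(U*1) = 3*U)
n = 5 (n = 4 + 1 = 5)
q(a) = -53/23 - a/23 (q(a) = -2 + (7 + a)/(3*(-4) - 11) = -2 + (7 + a)/(-12 - 11) = -2 + (7 + a)/(-23) = -2 + (7 + a)*(-1/23) = -2 + (-7/23 - a/23) = -53/23 - a/23)
b(M) = 33 + 3*M (b(M) = 3*((1 + M) + 10) = 3*(11 + M) = 33 + 3*M)
q(L(n))*b(0) = (-53/23 - (-2 - 1*5)/23)*(33 + 3*0) = (-53/23 - (-2 - 5)/23)*(33 + 0) = (-53/23 - 1/23*(-7))*33 = (-53/23 + 7/23)*33 = -2*33 = -66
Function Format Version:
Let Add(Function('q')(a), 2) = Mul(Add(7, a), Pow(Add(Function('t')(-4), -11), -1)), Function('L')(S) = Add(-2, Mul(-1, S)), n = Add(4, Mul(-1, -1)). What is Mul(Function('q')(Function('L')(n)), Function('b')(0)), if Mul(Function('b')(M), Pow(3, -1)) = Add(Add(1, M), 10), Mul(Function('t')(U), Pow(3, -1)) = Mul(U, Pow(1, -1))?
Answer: -66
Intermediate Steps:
Function('t')(U) = Mul(3, U) (Function('t')(U) = Mul(3, Mul(U, Pow(1, -1))) = Mul(3, Mul(U, 1)) = Mul(3, U))
n = 5 (n = Add(4, 1) = 5)
Function('q')(a) = Add(Rational(-53, 23), Mul(Rational(-1, 23), a)) (Function('q')(a) = Add(-2, Mul(Add(7, a), Pow(Add(Mul(3, -4), -11), -1))) = Add(-2, Mul(Add(7, a), Pow(Add(-12, -11), -1))) = Add(-2, Mul(Add(7, a), Pow(-23, -1))) = Add(-2, Mul(Add(7, a), Rational(-1, 23))) = Add(-2, Add(Rational(-7, 23), Mul(Rational(-1, 23), a))) = Add(Rational(-53, 23), Mul(Rational(-1, 23), a)))
Function('b')(M) = Add(33, Mul(3, M)) (Function('b')(M) = Mul(3, Add(Add(1, M), 10)) = Mul(3, Add(11, M)) = Add(33, Mul(3, M)))
Mul(Function('q')(Function('L')(n)), Function('b')(0)) = Mul(Add(Rational(-53, 23), Mul(Rational(-1, 23), Add(-2, Mul(-1, 5)))), Add(33, Mul(3, 0))) = Mul(Add(Rational(-53, 23), Mul(Rational(-1, 23), Add(-2, -5))), Add(33, 0)) = Mul(Add(Rational(-53, 23), Mul(Rational(-1, 23), -7)), 33) = Mul(Add(Rational(-53, 23), Rational(7, 23)), 33) = Mul(-2, 33) = -66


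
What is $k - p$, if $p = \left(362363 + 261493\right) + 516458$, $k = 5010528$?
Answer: $3870214$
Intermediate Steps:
$p = 1140314$ ($p = 623856 + 516458 = 1140314$)
$k - p = 5010528 - 1140314 = 3870214$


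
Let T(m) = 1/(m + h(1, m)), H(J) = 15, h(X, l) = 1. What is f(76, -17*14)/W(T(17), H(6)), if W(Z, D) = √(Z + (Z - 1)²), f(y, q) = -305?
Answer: -5490*√307/307 ≈ -313.33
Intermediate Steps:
T(m) = 1/(1 + m) (T(m) = 1/(m + 1) = 1/(1 + m))
W(Z, D) = √(Z + (-1 + Z)²)
f(76, -17*14)/W(T(17), H(6)) = -305/√(1/(1 + 17) + (-1 + 1/(1 + 17))²) = -305/√(1/18 + (-1 + 1/18)²) = -305/√(1/18 + (-17/18)²) = -305/√(1/18 + 289/324) = -305*18*√307/307 = -5490*√307/307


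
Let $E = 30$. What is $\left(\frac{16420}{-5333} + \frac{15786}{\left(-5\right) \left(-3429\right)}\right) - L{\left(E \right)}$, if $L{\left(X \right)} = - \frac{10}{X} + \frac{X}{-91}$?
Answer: $- \frac{1382319283}{924502215} \approx -1.4952$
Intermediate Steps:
$L{\left(X \right)} = - \frac{10}{X} - \frac{X}{91}$ ($L{\left(X \right)} = - \frac{10}{X} + X \left(- \frac{1}{91}\right) = - \frac{10}{X} - \frac{X}{91}$)
$\left(\frac{16420}{-5333} + \frac{15786}{\left(-5\right) \left(-3429\right)}\right) - L{\left(E \right)} = \left(\frac{16420}{-5333} + \frac{15786}{\left(-5\right) \left(-3429\right)}\right) - \left(- \frac{10}{30} - \frac{30}{91}\right) = \left(16420 \left(- \frac{1}{5333}\right) + \frac{15786}{17145}\right) - \left(\left(-10\right) \frac{1}{30} - \frac{30}{91}\right) = \left(- \frac{16420}{5333} + 15786 \cdot \frac{1}{17145}\right) - \left(- \frac{1}{3} - \frac{30}{91}\right) = \left(- \frac{16420}{5333} + \frac{1754}{1905}\right) - - \frac{181}{273} = - \frac{21926018}{10159365} + \frac{181}{273} = - \frac{1382319283}{924502215}$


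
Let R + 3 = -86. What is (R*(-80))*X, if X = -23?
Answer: -163760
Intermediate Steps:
R = -89 (R = -3 - 86 = -89)
(R*(-80))*X = -89*(-80)*(-23) = 7120*(-23) = -163760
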